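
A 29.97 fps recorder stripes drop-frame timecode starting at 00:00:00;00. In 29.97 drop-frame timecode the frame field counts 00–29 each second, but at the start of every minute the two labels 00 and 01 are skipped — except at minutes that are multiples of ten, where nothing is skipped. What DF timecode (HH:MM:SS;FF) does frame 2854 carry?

Each 10-minute DF block holds 10 × 60 × 30 − 9 × 2 = 17982 frames. 2854 ÷ 17982 → 0 full blocks, remainder 2854.
Within the partial block the first minute is 1800 frames and each further minute 1798, so 1 further minute boundary passed. Total skipped labels = 18 × 0 + 2 × 1 = 2.
Non-drop label index = 2854 + 2 = 2856; at 30 labels/s that is 00:01:35:06, i.e. DF 00:01:35;06.

00:01:35;06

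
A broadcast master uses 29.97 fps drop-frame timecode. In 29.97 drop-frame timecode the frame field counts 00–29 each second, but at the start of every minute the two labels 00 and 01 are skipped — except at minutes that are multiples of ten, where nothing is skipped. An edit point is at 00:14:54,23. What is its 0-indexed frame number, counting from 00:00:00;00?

26817

As if non-drop at 30 labels/s: (0 × 3600 + 14 × 60 + 54) × 30 + 23 = 26843.
Minute boundaries passed: 14; those not divisible by 10: 14 − 1 = 13; dropped labels = 2 × 13 = 26.
Actual frame index = 26843 − 26 = 26817.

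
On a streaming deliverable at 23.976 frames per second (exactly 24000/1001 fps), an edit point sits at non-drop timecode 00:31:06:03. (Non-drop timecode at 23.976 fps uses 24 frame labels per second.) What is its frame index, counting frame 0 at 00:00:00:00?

44787

Total seconds to the label: (0 × 3600 + 31 × 60 + 6) = 1866.
Frame index = 1866 × 24 + 3 = 44787.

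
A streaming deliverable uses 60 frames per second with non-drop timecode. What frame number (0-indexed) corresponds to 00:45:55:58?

165358

Total seconds to the label: (0 × 3600 + 45 × 60 + 55) = 2755.
Frame index = 2755 × 60 + 58 = 165358.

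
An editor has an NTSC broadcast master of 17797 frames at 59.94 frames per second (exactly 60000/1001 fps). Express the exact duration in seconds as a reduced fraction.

17814797/60000 seconds

Running time = 17797 ÷ (60000/1001) = 17797 × 1001/60000 = 17814797/60000 s.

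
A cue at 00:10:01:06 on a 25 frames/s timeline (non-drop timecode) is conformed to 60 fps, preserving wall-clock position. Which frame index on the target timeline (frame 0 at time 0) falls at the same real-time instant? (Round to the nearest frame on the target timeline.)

Source frame index: (0×3600 + 10×60 + 1) × 25 + 6 = 15031.
Real time: 15031 / (25) = 15031/25 s.
Target frame: (15031/25) × (60) = 180372/5 ≈ 36074.400 → 36074.

frame 36074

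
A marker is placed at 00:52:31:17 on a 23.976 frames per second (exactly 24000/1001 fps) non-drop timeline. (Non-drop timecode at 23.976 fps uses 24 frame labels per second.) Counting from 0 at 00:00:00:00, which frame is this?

Total seconds to the label: (0 × 3600 + 52 × 60 + 31) = 3151.
Frame index = 3151 × 24 + 17 = 75641.

75641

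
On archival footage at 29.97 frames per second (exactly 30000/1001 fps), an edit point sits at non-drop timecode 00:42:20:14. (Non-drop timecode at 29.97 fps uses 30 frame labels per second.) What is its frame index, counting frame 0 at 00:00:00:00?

76214

Total seconds to the label: (0 × 3600 + 42 × 60 + 20) = 2540.
Frame index = 2540 × 30 + 14 = 76214.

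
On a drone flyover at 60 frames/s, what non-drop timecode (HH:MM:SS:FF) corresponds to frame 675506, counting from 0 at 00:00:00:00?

03:07:38:26

675506 ÷ 60 = 11258 full seconds, remainder 26 frames.
11258 s = 3 h 7 min 38 s.
Timecode: 03:07:38:26.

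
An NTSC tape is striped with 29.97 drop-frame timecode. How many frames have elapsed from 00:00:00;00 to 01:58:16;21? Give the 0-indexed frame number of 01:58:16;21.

212687

As if non-drop at 30 labels/s: (1 × 3600 + 58 × 60 + 16) × 30 + 21 = 212901.
Minute boundaries passed: 118; those not divisible by 10: 118 − 11 = 107; dropped labels = 2 × 107 = 214.
Actual frame index = 212901 − 214 = 212687.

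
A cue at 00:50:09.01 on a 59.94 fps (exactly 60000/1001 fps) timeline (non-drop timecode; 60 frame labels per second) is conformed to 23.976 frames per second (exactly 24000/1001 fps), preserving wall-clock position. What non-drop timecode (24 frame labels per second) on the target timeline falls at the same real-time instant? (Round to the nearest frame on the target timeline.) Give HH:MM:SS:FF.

00:50:09:00

Source frame index: (0×3600 + 50×60 + 9) × 60 + 1 = 180541.
Real time: 180541 / (60000/1001) = 180721541/60000 s.
Target frame: (180721541/60000) × (24000/1001) = 361082/5 ≈ 72216.400 → 72216.
At 24 labels/s: frame 72216 → 00:50:09:00.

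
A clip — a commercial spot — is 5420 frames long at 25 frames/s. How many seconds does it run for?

Running time = 5420 / (25) = 216.8 s.

216.8 seconds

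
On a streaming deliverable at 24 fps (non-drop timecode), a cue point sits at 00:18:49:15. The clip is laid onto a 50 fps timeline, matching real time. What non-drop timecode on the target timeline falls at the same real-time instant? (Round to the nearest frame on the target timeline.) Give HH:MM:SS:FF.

Source frame index: (0×3600 + 18×60 + 49) × 24 + 15 = 27111.
Real time: 27111 / (24) = 9037/8 s.
Target frame: (9037/8) × (50) = 225925/4 ≈ 56481.250 → 56481.
At 50 labels/s: frame 56481 → 00:18:49:31.

00:18:49:31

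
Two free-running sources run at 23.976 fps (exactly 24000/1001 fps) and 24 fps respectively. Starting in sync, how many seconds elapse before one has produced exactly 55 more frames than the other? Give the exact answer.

The gap grows by |24 − 24000/1001| = 24/1001 frames per second.
Time for a 55-frame gap: 55 ÷ (24/1001) = 55055/24 s.

55055/24 seconds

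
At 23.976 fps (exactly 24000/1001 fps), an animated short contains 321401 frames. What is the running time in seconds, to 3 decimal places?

13405.100 seconds

Running time = 321401 × 1001/24000 = 321722401/24000 s ≈ 13405.100 s.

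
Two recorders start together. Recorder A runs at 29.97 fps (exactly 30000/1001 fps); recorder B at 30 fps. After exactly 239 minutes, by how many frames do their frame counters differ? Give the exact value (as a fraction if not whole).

239 min = 14340 s.
A emits 30000/1001 × 14340 = 430200000/1001 frames; B emits 30 × 14340 = 430200.
Difference = 430200/1001 frames (≈ 429.7702); B is ahead of A.

430200/1001 frames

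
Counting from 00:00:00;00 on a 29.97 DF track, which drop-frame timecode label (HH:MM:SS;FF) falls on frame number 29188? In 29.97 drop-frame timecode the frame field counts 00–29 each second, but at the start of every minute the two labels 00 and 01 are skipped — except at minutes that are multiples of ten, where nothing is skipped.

Each 10-minute DF block holds 10 × 60 × 30 − 9 × 2 = 17982 frames. 29188 ÷ 17982 → 1 full block, remainder 11206.
Within the partial block the first minute is 1800 frames and each further minute 1798, so 6 further minute boundaries passed. Total skipped labels = 18 × 1 + 2 × 6 = 30.
Non-drop label index = 29188 + 30 = 29218; at 30 labels/s that is 00:16:13:28, i.e. DF 00:16:13;28.

00:16:13;28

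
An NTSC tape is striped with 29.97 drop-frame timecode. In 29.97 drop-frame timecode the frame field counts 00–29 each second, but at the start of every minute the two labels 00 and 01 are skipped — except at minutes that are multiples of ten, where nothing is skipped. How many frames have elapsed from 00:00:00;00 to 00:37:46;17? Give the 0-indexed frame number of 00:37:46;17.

67929

Complete 10-minute blocks: 3, each 17982 frames → 53946.
Remaining 7 whole minutes in the current block: 1800 + 6 × 1798 = 12588 frames.
Within the current minute: 46 × 30 + 17 − 2 = 1395 (labels ;00/;01 skipped at this minute). Total = 53946 + 12588 + 1395 = 67929.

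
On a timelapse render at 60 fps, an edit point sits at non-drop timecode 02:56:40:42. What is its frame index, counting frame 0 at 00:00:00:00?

636042

Total seconds to the label: (2 × 3600 + 56 × 60 + 40) = 10600.
Frame index = 10600 × 60 + 42 = 636042.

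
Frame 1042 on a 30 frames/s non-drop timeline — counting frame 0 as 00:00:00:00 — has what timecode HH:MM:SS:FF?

1042 ÷ 30 = 34 full seconds, remainder 22 frames.
34 s = 0 h 0 min 34 s.
Timecode: 00:00:34:22.

00:00:34:22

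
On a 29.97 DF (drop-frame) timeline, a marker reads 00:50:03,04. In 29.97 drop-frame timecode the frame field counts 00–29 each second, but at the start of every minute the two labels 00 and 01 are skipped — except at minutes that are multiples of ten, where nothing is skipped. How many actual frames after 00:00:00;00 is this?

As if non-drop at 30 labels/s: (0 × 3600 + 50 × 60 + 3) × 30 + 4 = 90094.
Minute boundaries passed: 50; those not divisible by 10: 50 − 5 = 45; dropped labels = 2 × 45 = 90.
Actual frame index = 90094 − 90 = 90004.

90004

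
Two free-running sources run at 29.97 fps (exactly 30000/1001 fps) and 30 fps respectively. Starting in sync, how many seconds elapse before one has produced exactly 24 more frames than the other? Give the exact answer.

800.8 seconds

The gap grows by |30 − 30000/1001| = 30/1001 frames per second.
Time for a 24-frame gap: 24 ÷ (30/1001) = 800.8 s.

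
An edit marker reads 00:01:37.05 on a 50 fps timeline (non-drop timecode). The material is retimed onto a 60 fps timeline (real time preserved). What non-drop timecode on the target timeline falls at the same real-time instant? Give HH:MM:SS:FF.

00:01:37:06

Source frame index: (0×3600 + 1×60 + 37) × 50 + 5 = 4855.
Real time: 4855 / (50) = 971/10 s.
Target frame: (971/10) × (60) = 5826.
At 60 labels/s: frame 5826 → 00:01:37:06.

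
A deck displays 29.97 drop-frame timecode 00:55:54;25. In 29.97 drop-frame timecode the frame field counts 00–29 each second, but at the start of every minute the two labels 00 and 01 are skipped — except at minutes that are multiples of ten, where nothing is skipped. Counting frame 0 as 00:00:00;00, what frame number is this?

As if non-drop at 30 labels/s: (0 × 3600 + 55 × 60 + 54) × 30 + 25 = 100645.
Minute boundaries passed: 55; those not divisible by 10: 55 − 5 = 50; dropped labels = 2 × 50 = 100.
Actual frame index = 100645 − 100 = 100545.

100545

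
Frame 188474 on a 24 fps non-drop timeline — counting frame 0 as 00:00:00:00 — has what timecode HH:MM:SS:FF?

02:10:53:02

188474 ÷ 24 = 7853 full seconds, remainder 2 frames.
7853 s = 2 h 10 min 53 s.
Timecode: 02:10:53:02.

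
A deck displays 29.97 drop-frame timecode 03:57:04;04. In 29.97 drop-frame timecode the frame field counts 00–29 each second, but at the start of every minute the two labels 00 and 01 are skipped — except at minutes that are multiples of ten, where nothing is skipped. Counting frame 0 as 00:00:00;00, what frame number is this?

Complete 10-minute blocks: 23, each 17982 frames → 413586.
Remaining 7 whole minutes in the current block: 1800 + 6 × 1798 = 12588 frames.
Within the current minute: 4 × 30 + 4 − 2 = 122 (labels ;00/;01 skipped at this minute). Total = 413586 + 12588 + 122 = 426296.

426296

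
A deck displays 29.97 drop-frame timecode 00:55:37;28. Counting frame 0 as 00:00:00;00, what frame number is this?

100038

Complete 10-minute blocks: 5, each 17982 frames → 89910.
Remaining 5 whole minutes in the current block: 1800 + 4 × 1798 = 8992 frames.
Within the current minute: 37 × 30 + 28 − 2 = 1136 (labels ;00/;01 skipped at this minute). Total = 89910 + 8992 + 1136 = 100038.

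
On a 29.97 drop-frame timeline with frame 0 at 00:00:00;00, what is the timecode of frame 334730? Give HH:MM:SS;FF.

Each 10-minute DF block holds 10 × 60 × 30 − 9 × 2 = 17982 frames. 334730 ÷ 17982 → 18 full blocks, remainder 11054.
Within the partial block the first minute is 1800 frames and each further minute 1798, so 6 further minute boundaries passed. Total skipped labels = 18 × 18 + 2 × 6 = 336.
Non-drop label index = 334730 + 336 = 335066; at 30 labels/s that is 03:06:08:26, i.e. DF 03:06:08;26.

03:06:08;26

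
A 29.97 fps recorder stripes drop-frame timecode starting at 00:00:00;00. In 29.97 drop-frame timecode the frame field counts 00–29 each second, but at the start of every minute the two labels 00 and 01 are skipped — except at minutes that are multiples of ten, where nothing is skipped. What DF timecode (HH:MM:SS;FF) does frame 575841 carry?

05:20:13;27

Ten DF minutes hold 17982 frames, so frame 575841 lies in block 32 (frames 575424–593405) with 417 frames into that block.
The block's first minute is 1800 frames and the rest 1798 each; 417 frames reaches minute 0, so 32 × 18 + 0 × 2 = 576 labels have been skipped so far.
Adding those back, label number 575841 + 576 = 576417 at 30 labels/s is 19213 s + 27 f = 5 h 20 min 13 s frame 27, i.e. 05:20:13;27.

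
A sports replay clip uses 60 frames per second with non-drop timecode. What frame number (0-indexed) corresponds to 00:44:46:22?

frame 161182

Total seconds to the label: (0 × 3600 + 44 × 60 + 46) = 2686.
Frame index = 2686 × 60 + 22 = 161182.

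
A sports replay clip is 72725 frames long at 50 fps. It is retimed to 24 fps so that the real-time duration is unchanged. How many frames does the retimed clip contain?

Target frames = source frames × (target rate / source rate) = 72725 × (24)/(50) = 72725 × 12/25 = 34908.

34908 frames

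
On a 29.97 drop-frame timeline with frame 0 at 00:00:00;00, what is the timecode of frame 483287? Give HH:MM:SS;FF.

04:28:45;21

Each 10-minute DF block holds 10 × 60 × 30 − 9 × 2 = 17982 frames. 483287 ÷ 17982 → 26 full blocks, remainder 15755.
Within the partial block the first minute is 1800 frames and each further minute 1798, so 8 further minute boundaries passed. Total skipped labels = 18 × 26 + 2 × 8 = 484.
Non-drop label index = 483287 + 484 = 483771; at 30 labels/s that is 04:28:45:21, i.e. DF 04:28:45;21.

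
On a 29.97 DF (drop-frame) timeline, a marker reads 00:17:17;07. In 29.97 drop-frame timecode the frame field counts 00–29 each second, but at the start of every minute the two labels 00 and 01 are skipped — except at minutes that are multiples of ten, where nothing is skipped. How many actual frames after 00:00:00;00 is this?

As if non-drop at 30 labels/s: (0 × 3600 + 17 × 60 + 17) × 30 + 7 = 31117.
Minute boundaries passed: 17; those not divisible by 10: 17 − 1 = 16; dropped labels = 2 × 16 = 32.
Actual frame index = 31117 − 32 = 31085.

31085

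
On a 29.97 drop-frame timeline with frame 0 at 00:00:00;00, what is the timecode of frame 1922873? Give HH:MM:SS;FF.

Ten DF minutes hold 17982 frames, so frame 1922873 lies in block 106 (frames 1906092–1924073) with 16781 frames into that block.
The block's first minute is 1800 frames and the rest 1798 each; 16781 frames reaches minute 9, so 106 × 18 + 9 × 2 = 1926 labels have been skipped so far.
Adding those back, label number 1922873 + 1926 = 1924799 at 30 labels/s is 64159 s + 29 f = 17 h 49 min 19 s frame 29, i.e. 17:49:19;29.

17:49:19;29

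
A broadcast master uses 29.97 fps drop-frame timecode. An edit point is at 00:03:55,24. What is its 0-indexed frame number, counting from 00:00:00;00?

7068

As if non-drop at 30 labels/s: (0 × 3600 + 3 × 60 + 55) × 30 + 24 = 7074.
Minute boundaries passed: 3; those not divisible by 10: 3 − 0 = 3; dropped labels = 2 × 3 = 6.
Actual frame index = 7074 − 6 = 7068.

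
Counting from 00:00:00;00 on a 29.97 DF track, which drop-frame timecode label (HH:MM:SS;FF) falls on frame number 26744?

Ten DF minutes hold 17982 frames, so frame 26744 lies in block 1 (frames 17982–35963) with 8762 frames into that block.
The block's first minute is 1800 frames and the rest 1798 each; 8762 frames reaches minute 4, so 1 × 18 + 4 × 2 = 26 labels have been skipped so far.
Adding those back, label number 26744 + 26 = 26770 at 30 labels/s is 892 s + 10 f = 0 h 14 min 52 s frame 10, i.e. 00:14:52;10.

00:14:52;10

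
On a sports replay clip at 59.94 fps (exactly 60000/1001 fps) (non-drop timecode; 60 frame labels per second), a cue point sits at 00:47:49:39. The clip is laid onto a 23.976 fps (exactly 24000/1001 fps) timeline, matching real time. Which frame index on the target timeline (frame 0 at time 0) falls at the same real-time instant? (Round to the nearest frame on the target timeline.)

Source frame index: (0×3600 + 47×60 + 49) × 60 + 39 = 172179.
Real time: 172179 / (60000/1001) = 57450393/20000 s.
Target frame: (57450393/20000) × (24000/1001) = 344358/5 ≈ 68871.600 → 68872.

frame 68872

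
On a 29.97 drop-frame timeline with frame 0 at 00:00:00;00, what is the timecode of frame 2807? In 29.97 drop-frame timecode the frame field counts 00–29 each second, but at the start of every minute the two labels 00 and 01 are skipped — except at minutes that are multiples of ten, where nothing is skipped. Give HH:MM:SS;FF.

Ten DF minutes hold 17982 frames, so frame 2807 lies in block 0 (frames 0–17981) with 2807 frames into that block.
The block's first minute is 1800 frames and the rest 1798 each; 2807 frames reaches minute 1, so 0 × 18 + 1 × 2 = 2 labels have been skipped so far.
Adding those back, label number 2807 + 2 = 2809 at 30 labels/s is 93 s + 19 f = 0 h 1 min 33 s frame 19, i.e. 00:01:33;19.

00:01:33;19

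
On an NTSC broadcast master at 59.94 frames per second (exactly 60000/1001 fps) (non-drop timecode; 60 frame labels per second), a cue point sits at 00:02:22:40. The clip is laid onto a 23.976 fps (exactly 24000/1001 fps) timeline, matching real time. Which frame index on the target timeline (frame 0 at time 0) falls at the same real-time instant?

Source frame index: (0×3600 + 2×60 + 22) × 60 + 40 = 8560.
Real time: 8560 / (60000/1001) = 107107/750 s.
Target frame: (107107/750) × (24000/1001) = 3424.

frame 3424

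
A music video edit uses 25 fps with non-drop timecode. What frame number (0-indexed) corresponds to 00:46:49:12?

Total seconds to the label: (0 × 3600 + 46 × 60 + 49) = 2809.
Frame index = 2809 × 25 + 12 = 70237.

70237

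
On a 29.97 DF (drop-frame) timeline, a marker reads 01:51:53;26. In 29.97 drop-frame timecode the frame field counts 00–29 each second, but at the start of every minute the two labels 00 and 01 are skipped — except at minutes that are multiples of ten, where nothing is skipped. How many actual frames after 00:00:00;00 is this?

As if non-drop at 30 labels/s: (1 × 3600 + 51 × 60 + 53) × 30 + 26 = 201416.
Minute boundaries passed: 111; those not divisible by 10: 111 − 11 = 100; dropped labels = 2 × 100 = 200.
Actual frame index = 201416 − 200 = 201216.

201216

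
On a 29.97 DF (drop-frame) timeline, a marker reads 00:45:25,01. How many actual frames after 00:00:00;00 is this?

81669

Complete 10-minute blocks: 4, each 17982 frames → 71928.
Remaining 5 whole minutes in the current block: 1800 + 4 × 1798 = 8992 frames.
Within the current minute: 25 × 30 + 1 − 2 = 749 (labels ;00/;01 skipped at this minute). Total = 71928 + 8992 + 749 = 81669.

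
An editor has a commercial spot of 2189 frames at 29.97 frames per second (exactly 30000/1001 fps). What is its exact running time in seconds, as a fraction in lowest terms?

Running time = 2189 ÷ (30000/1001) = 2189 × 1001/30000 = 2191189/30000 s.

2191189/30000 seconds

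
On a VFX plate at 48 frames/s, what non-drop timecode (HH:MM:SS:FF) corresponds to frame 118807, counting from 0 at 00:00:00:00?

00:41:15:07

118807 ÷ 48 = 2475 full seconds, remainder 7 frames.
2475 s = 0 h 41 min 15 s.
Timecode: 00:41:15:07.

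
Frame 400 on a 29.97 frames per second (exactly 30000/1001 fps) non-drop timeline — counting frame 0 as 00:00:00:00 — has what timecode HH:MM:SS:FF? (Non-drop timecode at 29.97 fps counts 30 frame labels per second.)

400 ÷ 30 = 13 full seconds, remainder 10 frames.
13 s = 0 h 0 min 13 s.
Timecode: 00:00:13:10.

00:00:13:10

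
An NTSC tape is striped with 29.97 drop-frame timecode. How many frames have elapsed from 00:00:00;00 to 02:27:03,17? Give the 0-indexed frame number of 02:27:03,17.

Complete 10-minute blocks: 14, each 17982 frames → 251748.
Remaining 7 whole minutes in the current block: 1800 + 6 × 1798 = 12588 frames.
Within the current minute: 3 × 30 + 17 − 2 = 105 (labels ;00/;01 skipped at this minute). Total = 251748 + 12588 + 105 = 264441.

264441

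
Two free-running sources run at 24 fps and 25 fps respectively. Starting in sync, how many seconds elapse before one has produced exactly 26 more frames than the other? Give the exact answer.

The gap grows by |25 − 24| = 1 frame per second.
Time for a 26-frame gap: 26 ÷ (1) = 26 s.

26 seconds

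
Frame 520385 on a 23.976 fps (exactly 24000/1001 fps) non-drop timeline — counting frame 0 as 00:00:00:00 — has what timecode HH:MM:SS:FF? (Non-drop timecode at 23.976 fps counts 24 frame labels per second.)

06:01:22:17

520385 ÷ 24 = 21682 full seconds, remainder 17 frames.
21682 s = 6 h 1 min 22 s.
Timecode: 06:01:22:17.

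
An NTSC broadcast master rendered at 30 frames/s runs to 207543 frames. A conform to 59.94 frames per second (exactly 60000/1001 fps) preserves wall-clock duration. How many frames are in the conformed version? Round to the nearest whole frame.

Frames at target rate = 207543 × (60000/1001) / (30) = 59298000/143 ≈ 414671.329.
Nearest whole frame: 414671.

414671 frames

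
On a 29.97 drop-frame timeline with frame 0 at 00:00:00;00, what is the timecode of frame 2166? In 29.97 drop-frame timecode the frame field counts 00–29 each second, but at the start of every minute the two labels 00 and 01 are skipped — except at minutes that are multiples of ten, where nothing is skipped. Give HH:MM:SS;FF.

Ten DF minutes hold 17982 frames, so frame 2166 lies in block 0 (frames 0–17981) with 2166 frames into that block.
The block's first minute is 1800 frames and the rest 1798 each; 2166 frames reaches minute 1, so 0 × 18 + 1 × 2 = 2 labels have been skipped so far.
Adding those back, label number 2166 + 2 = 2168 at 30 labels/s is 72 s + 8 f = 0 h 1 min 12 s frame 8, i.e. 00:01:12;08.

00:01:12;08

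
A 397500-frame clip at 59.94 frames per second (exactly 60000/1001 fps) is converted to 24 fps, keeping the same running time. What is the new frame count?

159159 frames

Target frames = source frames × (target rate / source rate) = 397500 × (24)/(60000/1001) = 397500 × 1001/2500 = 159159.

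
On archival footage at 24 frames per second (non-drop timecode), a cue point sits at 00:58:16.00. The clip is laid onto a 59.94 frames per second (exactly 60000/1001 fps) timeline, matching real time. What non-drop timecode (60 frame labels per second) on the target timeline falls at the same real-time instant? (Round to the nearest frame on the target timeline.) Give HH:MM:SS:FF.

Source frame index: (0×3600 + 58×60 + 16) × 24 + 0 = 83904.
Real time: 83904 / (24) = 3496 s.
Target frame: (3496) × (60000/1001) = 209760000/1001 ≈ 209550.450 → 209550.
At 60 labels/s: frame 209550 → 00:58:12:30.

00:58:12:30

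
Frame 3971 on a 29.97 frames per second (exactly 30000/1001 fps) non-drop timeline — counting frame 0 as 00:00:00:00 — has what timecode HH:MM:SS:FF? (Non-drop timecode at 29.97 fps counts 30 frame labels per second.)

3971 ÷ 30 = 132 full seconds, remainder 11 frames.
132 s = 0 h 2 min 12 s.
Timecode: 00:02:12:11.

00:02:12:11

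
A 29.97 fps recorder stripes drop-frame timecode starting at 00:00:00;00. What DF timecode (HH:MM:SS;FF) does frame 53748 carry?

00:29:53;12

Ten DF minutes hold 17982 frames, so frame 53748 lies in block 2 (frames 35964–53945) with 17784 frames into that block.
The block's first minute is 1800 frames and the rest 1798 each; 17784 frames reaches minute 9, so 2 × 18 + 9 × 2 = 54 labels have been skipped so far.
Adding those back, label number 53748 + 54 = 53802 at 30 labels/s is 1793 s + 12 f = 0 h 29 min 53 s frame 12, i.e. 00:29:53;12.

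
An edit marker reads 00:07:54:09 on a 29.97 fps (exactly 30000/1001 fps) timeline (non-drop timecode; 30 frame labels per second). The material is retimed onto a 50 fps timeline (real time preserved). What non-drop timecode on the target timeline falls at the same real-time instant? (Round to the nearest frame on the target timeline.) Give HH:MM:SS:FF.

Source frame index: (0×3600 + 7×60 + 54) × 30 + 9 = 14229.
Real time: 14229 / (30000/1001) = 4747743/10000 s.
Target frame: (4747743/10000) × (50) = 4747743/200 ≈ 23738.715 → 23739.
At 50 labels/s: frame 23739 → 00:07:54:39.

00:07:54:39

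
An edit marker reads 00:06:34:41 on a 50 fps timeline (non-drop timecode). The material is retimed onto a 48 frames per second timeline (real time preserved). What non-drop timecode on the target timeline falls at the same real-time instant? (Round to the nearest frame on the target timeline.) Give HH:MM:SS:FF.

00:06:34:39

Source frame index: (0×3600 + 6×60 + 34) × 50 + 41 = 19741.
Real time: 19741 / (50) = 19741/50 s.
Target frame: (19741/50) × (48) = 473784/25 ≈ 18951.360 → 18951.
At 48 labels/s: frame 18951 → 00:06:34:39.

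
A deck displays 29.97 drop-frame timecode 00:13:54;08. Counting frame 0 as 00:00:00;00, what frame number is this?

25004

As if non-drop at 30 labels/s: (0 × 3600 + 13 × 60 + 54) × 30 + 8 = 25028.
Minute boundaries passed: 13; those not divisible by 10: 13 − 1 = 12; dropped labels = 2 × 12 = 24.
Actual frame index = 25028 − 24 = 25004.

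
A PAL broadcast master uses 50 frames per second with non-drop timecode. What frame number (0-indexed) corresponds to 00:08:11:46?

frame 24596

Total seconds to the label: (0 × 3600 + 8 × 60 + 11) = 491.
Frame index = 491 × 50 + 46 = 24596.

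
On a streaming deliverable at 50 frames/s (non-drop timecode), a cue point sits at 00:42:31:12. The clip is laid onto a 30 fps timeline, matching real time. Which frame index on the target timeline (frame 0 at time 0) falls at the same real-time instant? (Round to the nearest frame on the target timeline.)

frame 76537

Source frame index: (0×3600 + 42×60 + 31) × 50 + 12 = 127562.
Real time: 127562 / (50) = 63781/25 s.
Target frame: (63781/25) × (30) = 382686/5 ≈ 76537.200 → 76537.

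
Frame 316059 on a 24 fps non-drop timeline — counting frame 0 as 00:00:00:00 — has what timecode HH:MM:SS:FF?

316059 ÷ 24 = 13169 full seconds, remainder 3 frames.
13169 s = 3 h 39 min 29 s.
Timecode: 03:39:29:03.

03:39:29:03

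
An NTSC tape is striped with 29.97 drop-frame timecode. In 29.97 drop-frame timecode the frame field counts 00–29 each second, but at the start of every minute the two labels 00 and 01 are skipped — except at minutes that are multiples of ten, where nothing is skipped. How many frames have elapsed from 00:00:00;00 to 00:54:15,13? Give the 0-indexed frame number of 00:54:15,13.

As if non-drop at 30 labels/s: (0 × 3600 + 54 × 60 + 15) × 30 + 13 = 97663.
Minute boundaries passed: 54; those not divisible by 10: 54 − 5 = 49; dropped labels = 2 × 49 = 98.
Actual frame index = 97663 − 98 = 97565.

97565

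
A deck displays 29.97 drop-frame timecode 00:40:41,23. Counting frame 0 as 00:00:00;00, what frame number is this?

Complete 10-minute blocks: 4, each 17982 frames → 71928.
Remaining 0 whole minutes in the current block: 0 frames.
Within the current minute: 41 × 30 + 23 = 1253. Total = 71928 + 0 + 1253 = 73181.

73181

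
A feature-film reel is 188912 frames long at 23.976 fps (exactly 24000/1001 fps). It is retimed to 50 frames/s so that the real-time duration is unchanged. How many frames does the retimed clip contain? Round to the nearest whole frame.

393960 frames

Frames at target rate = 188912 × (50) / (24000/1001) = 11818807/30 ≈ 393960.233.
Nearest whole frame: 393960.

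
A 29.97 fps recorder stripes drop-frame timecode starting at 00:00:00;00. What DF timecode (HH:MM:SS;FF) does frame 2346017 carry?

Ten DF minutes hold 17982 frames, so frame 2346017 lies in block 130 (frames 2337660–2355641) with 8357 frames into that block.
The block's first minute is 1800 frames and the rest 1798 each; 8357 frames reaches minute 4, so 130 × 18 + 4 × 2 = 2348 labels have been skipped so far.
Adding those back, label number 2346017 + 2348 = 2348365 at 30 labels/s is 78278 s + 25 f = 21 h 44 min 38 s frame 25, i.e. 21:44:38;25.

21:44:38;25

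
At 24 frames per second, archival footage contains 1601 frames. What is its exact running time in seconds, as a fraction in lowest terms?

Running time = 1601 ÷ (24) = 1601 × 1/24 = 1601/24 s.

1601/24 seconds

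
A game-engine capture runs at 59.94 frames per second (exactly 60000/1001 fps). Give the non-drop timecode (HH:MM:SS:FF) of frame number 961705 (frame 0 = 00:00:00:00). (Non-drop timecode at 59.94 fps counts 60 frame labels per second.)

961705 ÷ 60 = 16028 full seconds, remainder 25 frames.
16028 s = 4 h 27 min 8 s.
Timecode: 04:27:08:25.

04:27:08:25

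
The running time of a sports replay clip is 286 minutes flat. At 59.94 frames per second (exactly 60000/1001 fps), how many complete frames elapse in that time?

1028571 frames

286 min = 17160 s.
Frames = 17160 × 60000/1001 = 7200000/7 ≈ 1028571.4286.
Complete frames: 1028571.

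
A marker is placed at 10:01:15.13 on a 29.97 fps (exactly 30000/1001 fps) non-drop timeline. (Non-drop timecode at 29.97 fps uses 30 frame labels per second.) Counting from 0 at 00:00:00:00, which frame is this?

Total seconds to the label: (10 × 3600 + 1 × 60 + 15) = 36075.
Frame index = 36075 × 30 + 13 = 1082263.

frame 1082263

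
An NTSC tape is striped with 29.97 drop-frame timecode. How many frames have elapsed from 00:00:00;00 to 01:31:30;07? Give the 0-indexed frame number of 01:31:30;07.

164543

As if non-drop at 30 labels/s: (1 × 3600 + 31 × 60 + 30) × 30 + 7 = 164707.
Minute boundaries passed: 91; those not divisible by 10: 91 − 9 = 82; dropped labels = 2 × 82 = 164.
Actual frame index = 164707 − 164 = 164543.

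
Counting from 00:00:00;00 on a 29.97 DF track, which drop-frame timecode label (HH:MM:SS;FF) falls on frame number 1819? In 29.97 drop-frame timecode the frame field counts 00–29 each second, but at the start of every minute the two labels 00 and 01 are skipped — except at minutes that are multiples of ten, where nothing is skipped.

00:01:00;21

Ten DF minutes hold 17982 frames, so frame 1819 lies in block 0 (frames 0–17981) with 1819 frames into that block.
The block's first minute is 1800 frames and the rest 1798 each; 1819 frames reaches minute 1, so 0 × 18 + 1 × 2 = 2 labels have been skipped so far.
Adding those back, label number 1819 + 2 = 1821 at 30 labels/s is 60 s + 21 f = 0 h 1 min 0 s frame 21, i.e. 00:01:00;21.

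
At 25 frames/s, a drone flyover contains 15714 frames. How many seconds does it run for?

628.56 seconds

Running time = 15714 / (25) = 628.56 s.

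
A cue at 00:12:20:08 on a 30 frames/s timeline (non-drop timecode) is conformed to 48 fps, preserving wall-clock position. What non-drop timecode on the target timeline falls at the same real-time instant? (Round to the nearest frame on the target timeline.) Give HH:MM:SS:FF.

00:12:20:13

Source frame index: (0×3600 + 12×60 + 20) × 30 + 8 = 22208.
Real time: 22208 / (30) = 11104/15 s.
Target frame: (11104/15) × (48) = 177664/5 ≈ 35532.800 → 35533.
At 48 labels/s: frame 35533 → 00:12:20:13.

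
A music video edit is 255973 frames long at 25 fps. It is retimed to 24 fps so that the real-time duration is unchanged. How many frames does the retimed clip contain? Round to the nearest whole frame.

245734 frames

Frames at target rate = 255973 × (24) / (25) = 6143352/25 ≈ 245734.080.
Nearest whole frame: 245734.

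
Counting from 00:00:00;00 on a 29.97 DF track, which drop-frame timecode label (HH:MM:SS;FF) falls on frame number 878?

Ten DF minutes hold 17982 frames, so frame 878 lies in block 0 (frames 0–17981) with 878 frames into that block.
The block's first minute is 1800 frames and the rest 1798 each; 878 frames reaches minute 0, so 0 × 18 + 0 × 2 = 0 labels have been skipped so far.
Adding those back, label number 878 + 0 = 878 at 30 labels/s is 29 s + 8 f = 0 h 0 min 29 s frame 8, i.e. 00:00:29;08.

00:00:29;08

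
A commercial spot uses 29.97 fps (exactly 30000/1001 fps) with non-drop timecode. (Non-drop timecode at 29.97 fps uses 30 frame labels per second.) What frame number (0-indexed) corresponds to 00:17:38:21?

Total seconds to the label: (0 × 3600 + 17 × 60 + 38) = 1058.
Frame index = 1058 × 30 + 21 = 31761.

frame 31761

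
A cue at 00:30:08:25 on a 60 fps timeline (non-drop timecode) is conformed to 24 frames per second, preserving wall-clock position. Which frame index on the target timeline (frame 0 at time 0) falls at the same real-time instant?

Source frame index: (0×3600 + 30×60 + 8) × 60 + 25 = 108505.
Real time: 108505 / (60) = 21701/12 s.
Target frame: (21701/12) × (24) = 43402.

frame 43402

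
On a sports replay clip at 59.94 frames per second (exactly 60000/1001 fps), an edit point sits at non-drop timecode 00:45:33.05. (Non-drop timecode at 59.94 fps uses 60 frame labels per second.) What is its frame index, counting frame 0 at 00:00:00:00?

Total seconds to the label: (0 × 3600 + 45 × 60 + 33) = 2733.
Frame index = 2733 × 60 + 5 = 163985.

frame 163985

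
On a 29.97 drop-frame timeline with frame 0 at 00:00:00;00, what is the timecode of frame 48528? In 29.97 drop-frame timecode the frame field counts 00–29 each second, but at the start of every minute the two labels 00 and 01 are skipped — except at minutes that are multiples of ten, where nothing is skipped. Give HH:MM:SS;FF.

00:26:59;06

Each 10-minute DF block holds 10 × 60 × 30 − 9 × 2 = 17982 frames. 48528 ÷ 17982 → 2 full blocks, remainder 12564.
Within the partial block the first minute is 1800 frames and each further minute 1798, so 6 further minute boundaries passed. Total skipped labels = 18 × 2 + 2 × 6 = 48.
Non-drop label index = 48528 + 48 = 48576; at 30 labels/s that is 00:26:59:06, i.e. DF 00:26:59;06.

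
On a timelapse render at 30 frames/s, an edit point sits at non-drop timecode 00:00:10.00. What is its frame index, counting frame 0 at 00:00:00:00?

frame 300

Total seconds to the label: (0 × 3600 + 0 × 60 + 10) = 10.
Frame index = 10 × 30 + 0 = 300.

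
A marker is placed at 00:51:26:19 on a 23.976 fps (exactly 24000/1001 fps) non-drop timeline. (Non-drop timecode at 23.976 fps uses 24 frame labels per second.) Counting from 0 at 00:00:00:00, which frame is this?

Total seconds to the label: (0 × 3600 + 51 × 60 + 26) = 3086.
Frame index = 3086 × 24 + 19 = 74083.

frame 74083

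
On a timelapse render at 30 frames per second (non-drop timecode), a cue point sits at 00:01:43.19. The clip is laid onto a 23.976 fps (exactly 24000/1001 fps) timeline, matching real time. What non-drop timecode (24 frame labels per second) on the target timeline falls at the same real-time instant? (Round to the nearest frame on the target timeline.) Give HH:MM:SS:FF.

00:01:43:13

Source frame index: (0×3600 + 1×60 + 43) × 30 + 19 = 3109.
Real time: 3109 / (30) = 3109/30 s.
Target frame: (3109/30) × (24000/1001) = 2487200/1001 ≈ 2484.715 → 2485.
At 24 labels/s: frame 2485 → 00:01:43:13.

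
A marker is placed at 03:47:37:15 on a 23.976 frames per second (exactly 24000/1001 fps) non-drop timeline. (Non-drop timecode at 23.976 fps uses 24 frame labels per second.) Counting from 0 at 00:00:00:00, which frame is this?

Total seconds to the label: (3 × 3600 + 47 × 60 + 37) = 13657.
Frame index = 13657 × 24 + 15 = 327783.

327783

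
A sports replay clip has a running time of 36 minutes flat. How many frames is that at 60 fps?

36 min = 2160 s.
Frames = 2160 × 60 = 129600.

129600 frames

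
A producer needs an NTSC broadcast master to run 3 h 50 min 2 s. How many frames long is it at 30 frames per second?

414060 frames

3 h 50 min 2 s = 13802 s.
Frames = 13802 × 30 = 414060.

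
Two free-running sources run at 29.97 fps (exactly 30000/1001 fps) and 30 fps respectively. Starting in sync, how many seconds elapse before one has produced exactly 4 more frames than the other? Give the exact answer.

2002/15 seconds

The gap grows by |30 − 30000/1001| = 30/1001 frames per second.
Time for a 4-frame gap: 4 ÷ (30/1001) = 2002/15 s.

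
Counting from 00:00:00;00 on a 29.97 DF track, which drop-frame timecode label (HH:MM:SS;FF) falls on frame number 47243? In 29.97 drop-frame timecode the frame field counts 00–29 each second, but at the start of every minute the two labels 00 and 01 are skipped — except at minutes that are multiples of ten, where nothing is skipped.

Each 10-minute DF block holds 10 × 60 × 30 − 9 × 2 = 17982 frames. 47243 ÷ 17982 → 2 full blocks, remainder 11279.
Within the partial block the first minute is 1800 frames and each further minute 1798, so 6 further minute boundaries passed. Total skipped labels = 18 × 2 + 2 × 6 = 48.
Non-drop label index = 47243 + 48 = 47291; at 30 labels/s that is 00:26:16:11, i.e. DF 00:26:16;11.

00:26:16;11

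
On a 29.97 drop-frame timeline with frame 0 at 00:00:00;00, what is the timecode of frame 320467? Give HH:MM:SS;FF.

Each 10-minute DF block holds 10 × 60 × 30 − 9 × 2 = 17982 frames. 320467 ÷ 17982 → 17 full blocks, remainder 14773.
Within the partial block the first minute is 1800 frames and each further minute 1798, so 8 further minute boundaries passed. Total skipped labels = 18 × 17 + 2 × 8 = 322.
Non-drop label index = 320467 + 322 = 320789; at 30 labels/s that is 02:58:12:29, i.e. DF 02:58:12;29.

02:58:12;29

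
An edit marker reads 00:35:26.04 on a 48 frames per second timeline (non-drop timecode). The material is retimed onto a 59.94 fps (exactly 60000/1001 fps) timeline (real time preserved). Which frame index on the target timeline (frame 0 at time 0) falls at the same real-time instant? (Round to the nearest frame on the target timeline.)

frame 127438

Source frame index: (0×3600 + 35×60 + 26) × 48 + 4 = 102052.
Real time: 102052 / (48) = 25513/12 s.
Target frame: (25513/12) × (60000/1001) = 127565000/1001 ≈ 127437.562 → 127438.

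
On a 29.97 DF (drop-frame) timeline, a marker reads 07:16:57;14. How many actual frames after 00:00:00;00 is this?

As if non-drop at 30 labels/s: (7 × 3600 + 16 × 60 + 57) × 30 + 14 = 786524.
Minute boundaries passed: 436; those not divisible by 10: 436 − 43 = 393; dropped labels = 2 × 393 = 786.
Actual frame index = 786524 − 786 = 785738.

785738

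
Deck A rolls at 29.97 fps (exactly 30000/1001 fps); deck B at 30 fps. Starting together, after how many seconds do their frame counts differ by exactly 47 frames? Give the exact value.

The gap grows by |30 − 30000/1001| = 30/1001 frames per second.
Time for a 47-frame gap: 47 ÷ (30/1001) = 47047/30 s.

47047/30 seconds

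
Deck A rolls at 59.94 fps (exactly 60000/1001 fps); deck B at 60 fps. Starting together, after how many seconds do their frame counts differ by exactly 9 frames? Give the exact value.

150.15 seconds

The gap grows by |60 − 60000/1001| = 60/1001 frames per second.
Time for a 9-frame gap: 9 ÷ (60/1001) = 150.15 s.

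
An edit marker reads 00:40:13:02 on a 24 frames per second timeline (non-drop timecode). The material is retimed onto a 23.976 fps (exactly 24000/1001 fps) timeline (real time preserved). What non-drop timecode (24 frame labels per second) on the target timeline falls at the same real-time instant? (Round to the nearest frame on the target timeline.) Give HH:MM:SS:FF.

00:40:10:16

Source frame index: (0×3600 + 40×60 + 13) × 24 + 2 = 57914.
Real time: 57914 / (24) = 28957/12 s.
Target frame: (28957/12) × (24000/1001) = 57914000/1001 ≈ 57856.144 → 57856.
At 24 labels/s: frame 57856 → 00:40:10:16.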